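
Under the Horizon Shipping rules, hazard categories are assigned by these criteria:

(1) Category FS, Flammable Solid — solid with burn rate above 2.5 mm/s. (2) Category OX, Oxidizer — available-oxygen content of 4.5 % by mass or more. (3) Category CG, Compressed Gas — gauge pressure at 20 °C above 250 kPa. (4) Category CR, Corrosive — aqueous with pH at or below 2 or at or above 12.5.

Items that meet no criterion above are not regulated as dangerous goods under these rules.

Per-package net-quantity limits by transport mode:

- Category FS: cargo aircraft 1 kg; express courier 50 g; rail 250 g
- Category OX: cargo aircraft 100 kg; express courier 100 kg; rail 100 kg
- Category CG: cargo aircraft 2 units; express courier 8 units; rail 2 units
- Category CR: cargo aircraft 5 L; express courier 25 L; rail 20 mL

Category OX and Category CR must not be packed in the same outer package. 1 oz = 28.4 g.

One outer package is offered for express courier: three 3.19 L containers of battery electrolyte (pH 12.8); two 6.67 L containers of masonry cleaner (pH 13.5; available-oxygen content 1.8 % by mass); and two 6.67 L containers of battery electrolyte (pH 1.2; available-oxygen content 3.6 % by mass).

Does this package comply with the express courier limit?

With pH 12.8 (≥ 12.5), the battery electrolyte falls in Category CR.
Masonry cleaner: pH 13.5 ≥ 12.5 → Category CR (Corrosive).
Battery electrolyte: pH 1.2 ≤ 2 → Category CR (Corrosive).
Category CR net quantity: (three 3.19 L containers = 9.57 L) + (two 6.67 L containers = 13.34 L) + (two 6.67 L containers = 13.34 L) = 36.25 L.
That exceeds the Category CR express courier limit of 25 L.

No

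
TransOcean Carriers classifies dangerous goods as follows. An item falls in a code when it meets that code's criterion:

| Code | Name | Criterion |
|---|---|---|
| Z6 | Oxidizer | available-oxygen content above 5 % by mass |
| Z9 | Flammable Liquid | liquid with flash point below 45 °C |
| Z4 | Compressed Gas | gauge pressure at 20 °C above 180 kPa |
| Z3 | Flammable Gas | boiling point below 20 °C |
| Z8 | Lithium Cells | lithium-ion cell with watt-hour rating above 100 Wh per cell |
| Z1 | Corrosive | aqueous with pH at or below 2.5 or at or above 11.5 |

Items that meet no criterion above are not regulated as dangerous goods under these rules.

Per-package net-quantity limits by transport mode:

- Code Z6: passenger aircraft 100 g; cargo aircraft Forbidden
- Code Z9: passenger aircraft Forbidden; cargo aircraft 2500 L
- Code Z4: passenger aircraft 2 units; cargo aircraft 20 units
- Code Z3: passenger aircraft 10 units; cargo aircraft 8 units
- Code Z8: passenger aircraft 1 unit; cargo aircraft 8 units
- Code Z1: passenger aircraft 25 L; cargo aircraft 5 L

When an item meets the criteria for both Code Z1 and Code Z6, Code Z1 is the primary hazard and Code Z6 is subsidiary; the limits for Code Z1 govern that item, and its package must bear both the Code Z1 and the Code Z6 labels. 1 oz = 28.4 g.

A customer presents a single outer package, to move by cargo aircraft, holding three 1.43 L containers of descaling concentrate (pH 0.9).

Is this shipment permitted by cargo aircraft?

Yes

The descaling concentrate has pH 0.9, which is ≤ 2.5, so it is Code Z1 (Corrosive).
Code Z1 quantity: three 1.43 L containers = 4.29 L.
That is within the Code Z1 cargo aircraft limit of 5 L.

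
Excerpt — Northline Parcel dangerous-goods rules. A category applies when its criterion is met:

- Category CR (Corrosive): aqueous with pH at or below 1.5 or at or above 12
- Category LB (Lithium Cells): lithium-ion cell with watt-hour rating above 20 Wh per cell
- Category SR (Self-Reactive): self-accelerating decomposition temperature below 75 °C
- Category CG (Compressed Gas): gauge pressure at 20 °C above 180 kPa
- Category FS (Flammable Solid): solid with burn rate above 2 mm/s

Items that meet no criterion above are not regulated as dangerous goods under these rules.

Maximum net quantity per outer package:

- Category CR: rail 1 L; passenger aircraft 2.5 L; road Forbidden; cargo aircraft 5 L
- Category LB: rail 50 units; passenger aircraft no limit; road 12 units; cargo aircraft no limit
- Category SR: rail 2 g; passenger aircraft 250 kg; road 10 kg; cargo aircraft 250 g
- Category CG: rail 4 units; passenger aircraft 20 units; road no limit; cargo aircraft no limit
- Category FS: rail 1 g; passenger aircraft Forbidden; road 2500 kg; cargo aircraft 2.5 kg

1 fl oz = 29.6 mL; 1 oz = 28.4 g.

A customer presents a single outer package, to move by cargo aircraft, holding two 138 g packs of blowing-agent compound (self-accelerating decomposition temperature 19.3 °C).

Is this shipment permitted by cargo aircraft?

The blowing-agent compound has self-accelerating decomposition temperature 19.3 °C, which is < 75 °C, so it is Category SR (Self-Reactive).
Category SR quantity: two 138 g packs = 276 g.
276 g > 250 g (cargo aircraft limit, Category SR) — over the limit.

No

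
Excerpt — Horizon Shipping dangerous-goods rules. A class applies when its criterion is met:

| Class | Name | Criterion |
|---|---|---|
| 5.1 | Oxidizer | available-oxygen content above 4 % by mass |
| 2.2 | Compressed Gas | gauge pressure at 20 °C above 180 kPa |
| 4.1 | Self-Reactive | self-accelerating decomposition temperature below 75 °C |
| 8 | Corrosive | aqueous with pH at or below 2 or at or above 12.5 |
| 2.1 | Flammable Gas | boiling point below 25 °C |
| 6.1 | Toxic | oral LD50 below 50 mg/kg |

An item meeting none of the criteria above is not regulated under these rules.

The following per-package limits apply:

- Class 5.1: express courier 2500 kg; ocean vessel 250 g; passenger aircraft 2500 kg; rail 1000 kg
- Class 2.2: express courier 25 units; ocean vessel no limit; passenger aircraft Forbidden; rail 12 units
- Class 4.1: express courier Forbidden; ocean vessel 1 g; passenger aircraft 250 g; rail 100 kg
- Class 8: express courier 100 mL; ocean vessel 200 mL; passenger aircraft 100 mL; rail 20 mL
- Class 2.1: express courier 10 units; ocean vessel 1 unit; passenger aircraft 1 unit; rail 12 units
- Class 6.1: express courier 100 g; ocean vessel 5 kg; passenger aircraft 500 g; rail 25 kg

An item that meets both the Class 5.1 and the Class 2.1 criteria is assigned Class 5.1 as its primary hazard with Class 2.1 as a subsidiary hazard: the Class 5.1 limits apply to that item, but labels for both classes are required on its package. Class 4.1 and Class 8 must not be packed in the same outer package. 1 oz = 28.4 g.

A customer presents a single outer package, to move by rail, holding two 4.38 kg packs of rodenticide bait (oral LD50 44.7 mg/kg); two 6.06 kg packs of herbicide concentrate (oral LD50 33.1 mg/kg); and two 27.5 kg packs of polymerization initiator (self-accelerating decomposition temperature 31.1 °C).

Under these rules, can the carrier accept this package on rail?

Yes

With oral LD50 44.7 mg/kg (< 50 mg/kg), the rodenticide bait falls in Class 6.1.
Herbicide concentrate: oral LD50 33.1 mg/kg < 50 mg/kg → Class 6.1 (Toxic).
With self-accelerating decomposition temperature 31.1 °C (< 75 °C), the polymerization initiator falls in Class 4.1.
Class 4.1 quantity: two 27.5 kg packs = 55 kg.
55 kg is within the rail limit of 100 kg for Class 4.1.
Class 6.1 net quantity: (two 4.38 kg packs = 8.76 kg) + (two 6.06 kg packs = 12.12 kg) = 20.88 kg.
20.88 kg is within the rail limit of 25 kg for Class 6.1.
The segregation rule (Class 4.1 with Class 8) does not apply to Class 4.1 with Class 6.1.
Every hazard class is within its rail limit and no segregation rule is violated.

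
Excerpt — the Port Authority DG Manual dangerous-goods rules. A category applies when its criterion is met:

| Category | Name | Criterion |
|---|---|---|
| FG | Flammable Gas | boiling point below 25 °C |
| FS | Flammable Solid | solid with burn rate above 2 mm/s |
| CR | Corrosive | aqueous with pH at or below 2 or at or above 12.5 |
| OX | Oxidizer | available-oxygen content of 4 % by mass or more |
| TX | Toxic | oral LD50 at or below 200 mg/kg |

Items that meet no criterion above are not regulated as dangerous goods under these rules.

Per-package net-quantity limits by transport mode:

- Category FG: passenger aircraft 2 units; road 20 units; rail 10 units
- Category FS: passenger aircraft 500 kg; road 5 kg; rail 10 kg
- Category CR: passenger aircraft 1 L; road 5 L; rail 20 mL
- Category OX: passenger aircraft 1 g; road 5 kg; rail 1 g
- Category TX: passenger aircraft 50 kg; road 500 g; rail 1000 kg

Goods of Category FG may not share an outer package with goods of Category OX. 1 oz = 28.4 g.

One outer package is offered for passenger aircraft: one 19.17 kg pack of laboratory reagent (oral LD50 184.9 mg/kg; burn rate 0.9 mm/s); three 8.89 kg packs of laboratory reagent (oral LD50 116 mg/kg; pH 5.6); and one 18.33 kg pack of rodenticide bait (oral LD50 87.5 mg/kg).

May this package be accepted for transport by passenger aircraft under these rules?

Oral LD50 184.9 mg/kg meets the Category TX criterion (Toxic), so the laboratory reagent is Category TX.
Oral LD50 116 mg/kg meets the Category TX criterion (Toxic), so the laboratory reagent is Category TX.
The rodenticide bait has oral LD50 87.5 mg/kg, which is ≤ 200 mg/kg, so it is Category TX (Toxic).
Total Category TX: 19.17 kg + (three 8.89 kg packs = 26.67 kg) + 18.33 kg = 64.17 kg.
That exceeds the Category TX passenger aircraft limit of 50 kg.

No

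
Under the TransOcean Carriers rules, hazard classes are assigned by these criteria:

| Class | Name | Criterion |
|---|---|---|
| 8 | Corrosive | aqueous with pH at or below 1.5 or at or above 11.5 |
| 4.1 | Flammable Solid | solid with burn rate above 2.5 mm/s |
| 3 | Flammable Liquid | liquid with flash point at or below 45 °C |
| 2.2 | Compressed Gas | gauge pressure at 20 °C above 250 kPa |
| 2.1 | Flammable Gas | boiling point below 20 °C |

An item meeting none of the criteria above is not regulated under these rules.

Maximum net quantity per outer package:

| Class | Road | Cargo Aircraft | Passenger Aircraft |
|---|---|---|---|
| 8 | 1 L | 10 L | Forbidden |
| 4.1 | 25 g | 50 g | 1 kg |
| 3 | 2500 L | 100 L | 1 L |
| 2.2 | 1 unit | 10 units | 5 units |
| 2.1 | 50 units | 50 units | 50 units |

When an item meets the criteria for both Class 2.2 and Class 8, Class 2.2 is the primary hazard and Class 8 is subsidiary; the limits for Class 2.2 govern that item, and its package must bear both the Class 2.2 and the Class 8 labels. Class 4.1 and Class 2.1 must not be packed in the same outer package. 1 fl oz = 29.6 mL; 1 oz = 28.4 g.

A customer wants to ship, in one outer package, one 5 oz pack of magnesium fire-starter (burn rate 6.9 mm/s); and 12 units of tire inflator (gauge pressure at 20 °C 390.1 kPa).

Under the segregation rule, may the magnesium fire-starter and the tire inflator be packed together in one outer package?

Yes

Magnesium fire-starter: burn rate 6.9 mm/s > 2.5 mm/s → Class 4.1 (Flammable Solid).
The tire inflator has gauge pressure at 20 °C 390.1 kPa, which is > 250 kPa, so it is Class 2.2 (Compressed Gas).
No segregation rule bars Class 4.1 with Class 2.2.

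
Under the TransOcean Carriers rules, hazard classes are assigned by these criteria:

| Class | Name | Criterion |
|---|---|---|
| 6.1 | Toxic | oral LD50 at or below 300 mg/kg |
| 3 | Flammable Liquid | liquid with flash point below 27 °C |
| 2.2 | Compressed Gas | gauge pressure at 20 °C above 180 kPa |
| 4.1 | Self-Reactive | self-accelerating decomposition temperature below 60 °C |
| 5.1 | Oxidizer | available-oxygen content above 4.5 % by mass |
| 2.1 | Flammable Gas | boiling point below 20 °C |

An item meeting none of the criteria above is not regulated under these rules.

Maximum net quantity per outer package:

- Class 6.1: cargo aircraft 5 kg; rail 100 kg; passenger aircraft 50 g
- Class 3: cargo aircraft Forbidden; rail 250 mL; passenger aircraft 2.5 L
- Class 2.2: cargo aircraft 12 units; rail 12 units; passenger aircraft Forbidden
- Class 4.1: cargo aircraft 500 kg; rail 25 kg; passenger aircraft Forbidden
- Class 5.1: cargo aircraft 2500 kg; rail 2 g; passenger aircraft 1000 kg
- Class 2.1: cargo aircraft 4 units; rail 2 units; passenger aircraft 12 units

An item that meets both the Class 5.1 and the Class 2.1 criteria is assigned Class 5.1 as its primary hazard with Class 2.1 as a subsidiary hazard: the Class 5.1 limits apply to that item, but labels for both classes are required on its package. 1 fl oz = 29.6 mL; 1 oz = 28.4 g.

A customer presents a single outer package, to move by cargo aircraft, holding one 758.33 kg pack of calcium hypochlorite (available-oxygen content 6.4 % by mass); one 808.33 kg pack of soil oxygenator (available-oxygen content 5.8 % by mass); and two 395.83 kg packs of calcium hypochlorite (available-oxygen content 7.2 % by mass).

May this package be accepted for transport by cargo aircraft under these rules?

Yes

With available-oxygen content 6.4 % by mass (> 4.5 % by mass), the calcium hypochlorite falls in Class 5.1.
Available-oxygen content 5.8 % by mass meets the Class 5.1 criterion (Oxidizer), so the soil oxygenator is Class 5.1.
Available-oxygen content 7.2 % by mass meets the Class 5.1 criterion (Oxidizer), so the calcium hypochlorite is Class 5.1.
Class 5.1 net quantity: 758.33 kg + 808.33 kg + (two 395.83 kg packs = 791.66 kg) = 2358.32 kg.
2358.32 kg is within the cargo aircraft limit of 2500 kg for Class 5.1.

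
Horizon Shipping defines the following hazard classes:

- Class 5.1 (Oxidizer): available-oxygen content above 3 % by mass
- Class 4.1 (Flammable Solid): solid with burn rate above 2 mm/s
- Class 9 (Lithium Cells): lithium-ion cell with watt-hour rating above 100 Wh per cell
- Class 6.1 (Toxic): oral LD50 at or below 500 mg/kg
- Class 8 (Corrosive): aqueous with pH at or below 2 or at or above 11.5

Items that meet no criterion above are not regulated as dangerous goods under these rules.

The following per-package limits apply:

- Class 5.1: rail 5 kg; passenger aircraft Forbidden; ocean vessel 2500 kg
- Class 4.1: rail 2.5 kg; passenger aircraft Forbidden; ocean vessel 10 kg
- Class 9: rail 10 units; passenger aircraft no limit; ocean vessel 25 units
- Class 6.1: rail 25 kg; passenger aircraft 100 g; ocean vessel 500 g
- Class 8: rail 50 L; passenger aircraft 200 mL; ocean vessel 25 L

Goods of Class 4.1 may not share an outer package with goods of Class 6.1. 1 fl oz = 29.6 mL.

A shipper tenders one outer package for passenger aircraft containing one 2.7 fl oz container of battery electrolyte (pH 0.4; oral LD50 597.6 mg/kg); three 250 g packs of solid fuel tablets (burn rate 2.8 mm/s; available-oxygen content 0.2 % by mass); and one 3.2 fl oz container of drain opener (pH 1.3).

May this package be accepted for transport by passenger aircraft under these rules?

With pH 0.4 (≤ 2), the battery electrolyte falls in Class 8.
The solid fuel tablets have burn rate 2.8 mm/s, which is > 2 mm/s, so they are Class 4.1 (Flammable Solid).
With pH 1.3 (≤ 2), the drain opener falls in Class 8.
Class 8 net quantity: (one 2.7 fl oz container = 79.92 mL) + (one 3.2 fl oz container = 94.72 mL) = 174.64 mL.
174.64 mL ≤ 200 mL (passenger aircraft limit, Class 8) — within limit.
Class 4.1 quantity: three 250 g packs = 750 g.
Class 4.1 is Forbidden by passenger aircraft.
The segregation rule (Class 4.1 with Class 6.1) does not apply to Class 8 with Class 4.1.

No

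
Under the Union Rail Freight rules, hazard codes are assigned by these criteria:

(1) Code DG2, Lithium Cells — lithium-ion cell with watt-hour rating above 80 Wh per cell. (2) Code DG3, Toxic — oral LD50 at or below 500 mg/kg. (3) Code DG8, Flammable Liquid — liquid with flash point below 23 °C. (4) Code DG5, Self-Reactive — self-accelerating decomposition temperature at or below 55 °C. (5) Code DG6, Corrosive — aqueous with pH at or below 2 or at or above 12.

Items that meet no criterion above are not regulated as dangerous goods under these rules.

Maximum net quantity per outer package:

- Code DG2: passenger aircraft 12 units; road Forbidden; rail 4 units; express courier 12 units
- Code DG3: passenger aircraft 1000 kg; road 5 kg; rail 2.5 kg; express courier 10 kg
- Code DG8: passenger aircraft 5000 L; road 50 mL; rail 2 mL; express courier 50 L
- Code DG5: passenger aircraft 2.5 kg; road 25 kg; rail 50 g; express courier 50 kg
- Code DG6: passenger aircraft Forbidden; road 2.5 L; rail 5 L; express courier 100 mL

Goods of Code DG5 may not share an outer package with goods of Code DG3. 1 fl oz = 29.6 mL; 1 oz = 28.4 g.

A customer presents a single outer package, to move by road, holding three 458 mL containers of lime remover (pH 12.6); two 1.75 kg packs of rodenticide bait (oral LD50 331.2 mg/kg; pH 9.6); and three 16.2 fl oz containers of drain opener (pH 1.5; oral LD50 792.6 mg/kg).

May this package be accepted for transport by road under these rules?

pH 12.6 meets the Code DG6 criterion (Corrosive), so the lime remover is Code DG6.
The rodenticide bait has oral LD50 331.2 mg/kg, which is ≤ 500 mg/kg, so it is Code DG3 (Toxic).
Drain opener: pH 1.5 ≤ 2 → Code DG6 (Corrosive).
Code DG6 net quantity: (three 458 mL containers = 1.374 L) + (three 16.2 fl oz containers = 1438.56 mL) = 2812.56 mL.
That exceeds the Code DG6 road limit of 2.5 L.
Code DG3 quantity: two 1.75 kg packs = 3.5 kg.
3.5 kg ≤ 5 kg (road limit, Code DG3) — within limit.
The segregation rule (Code DG5 with Code DG3) does not apply to Code DG6 with Code DG3.

No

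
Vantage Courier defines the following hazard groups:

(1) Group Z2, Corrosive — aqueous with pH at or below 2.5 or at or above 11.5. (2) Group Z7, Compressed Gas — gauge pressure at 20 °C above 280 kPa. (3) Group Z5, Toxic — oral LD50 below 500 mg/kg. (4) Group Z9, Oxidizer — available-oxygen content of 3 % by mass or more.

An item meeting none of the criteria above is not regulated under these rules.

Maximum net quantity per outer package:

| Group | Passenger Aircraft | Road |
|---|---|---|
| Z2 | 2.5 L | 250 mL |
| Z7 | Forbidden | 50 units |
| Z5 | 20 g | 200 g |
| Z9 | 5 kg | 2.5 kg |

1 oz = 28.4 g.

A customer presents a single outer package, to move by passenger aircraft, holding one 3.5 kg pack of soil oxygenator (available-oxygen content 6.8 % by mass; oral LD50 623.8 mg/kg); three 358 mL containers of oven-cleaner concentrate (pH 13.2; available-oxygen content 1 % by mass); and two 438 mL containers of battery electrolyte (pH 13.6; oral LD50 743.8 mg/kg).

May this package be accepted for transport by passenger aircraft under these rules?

Available-oxygen content 6.8 % by mass meets the Group Z9 criterion (Oxidizer), so the soil oxygenator is Group Z9.
The oven-cleaner concentrate has pH 13.2, which is ≥ 11.5, so it is Group Z2 (Corrosive).
pH 13.6 meets the Group Z2 criterion (Corrosive), so the battery electrolyte is Group Z2.
Group Z2 net quantity: (three 358 mL containers = 1.074 L) + (two 438 mL containers = 876 mL) = 1.95 L.
1.95 L is within the passenger aircraft limit of 2.5 L for Group Z2.
Group Z9 quantity: 3.5 kg.
3.5 kg is within the passenger aircraft limit of 5 kg for Group Z9.
Every hazard group is within its passenger aircraft limit and no segregation rule is violated.

Yes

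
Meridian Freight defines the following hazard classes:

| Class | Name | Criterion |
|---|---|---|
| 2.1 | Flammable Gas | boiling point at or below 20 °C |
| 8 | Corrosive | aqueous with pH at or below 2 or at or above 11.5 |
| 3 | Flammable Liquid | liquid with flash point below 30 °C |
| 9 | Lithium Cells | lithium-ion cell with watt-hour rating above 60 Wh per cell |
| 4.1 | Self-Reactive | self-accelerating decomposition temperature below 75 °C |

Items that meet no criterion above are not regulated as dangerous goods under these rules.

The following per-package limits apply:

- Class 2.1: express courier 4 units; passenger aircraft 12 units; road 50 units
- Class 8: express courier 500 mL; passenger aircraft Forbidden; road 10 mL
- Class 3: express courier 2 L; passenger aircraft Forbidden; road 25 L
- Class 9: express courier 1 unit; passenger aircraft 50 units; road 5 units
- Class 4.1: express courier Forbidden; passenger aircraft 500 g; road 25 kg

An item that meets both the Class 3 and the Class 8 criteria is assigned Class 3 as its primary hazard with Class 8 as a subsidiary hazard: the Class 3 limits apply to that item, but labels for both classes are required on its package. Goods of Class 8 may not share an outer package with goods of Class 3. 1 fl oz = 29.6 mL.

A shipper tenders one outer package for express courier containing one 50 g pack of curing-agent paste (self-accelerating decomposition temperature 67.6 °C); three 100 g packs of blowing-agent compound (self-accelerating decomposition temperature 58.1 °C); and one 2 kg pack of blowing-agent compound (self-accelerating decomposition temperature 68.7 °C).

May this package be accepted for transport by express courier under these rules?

No

Self-accelerating decomposition temperature 67.6 °C meets the Class 4.1 criterion (Self-Reactive), so the curing-agent paste is Class 4.1.
Blowing-agent compound: self-accelerating decomposition temperature 58.1 °C < 75 °C → Class 4.1 (Self-Reactive).
Blowing-agent compound: self-accelerating decomposition temperature 68.7 °C < 75 °C → Class 4.1 (Self-Reactive).
Class 4.1 net quantity: 50 g + (three 100 g packs = 300 g) + 2 kg = 2.35 kg.
By express courier, Class 4.1 is Forbidden regardless of quantity.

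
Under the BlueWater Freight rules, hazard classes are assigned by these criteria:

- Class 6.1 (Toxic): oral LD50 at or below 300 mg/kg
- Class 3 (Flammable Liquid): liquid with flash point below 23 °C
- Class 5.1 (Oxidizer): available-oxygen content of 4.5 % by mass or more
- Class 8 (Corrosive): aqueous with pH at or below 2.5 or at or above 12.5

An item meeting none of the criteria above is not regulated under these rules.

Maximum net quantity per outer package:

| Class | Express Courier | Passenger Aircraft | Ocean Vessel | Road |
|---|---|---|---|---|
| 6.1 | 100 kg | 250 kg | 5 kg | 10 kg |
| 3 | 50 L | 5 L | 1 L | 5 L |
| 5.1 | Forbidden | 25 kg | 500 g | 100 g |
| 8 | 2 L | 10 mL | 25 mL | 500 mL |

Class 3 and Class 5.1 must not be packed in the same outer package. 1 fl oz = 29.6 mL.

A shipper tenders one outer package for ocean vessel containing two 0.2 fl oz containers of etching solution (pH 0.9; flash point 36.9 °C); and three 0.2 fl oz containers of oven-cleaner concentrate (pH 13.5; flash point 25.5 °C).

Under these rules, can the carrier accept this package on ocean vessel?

No

With pH 0.9 (≤ 2.5), the etching solution falls in Class 8.
pH 13.5 meets the Class 8 criterion (Corrosive), so the oven-cleaner concentrate is Class 8.
Total Class 8: (two 0.2 fl oz containers = 11.84 mL) + (three 0.2 fl oz containers = 17.76 mL) = 29.6 mL.
29.6 mL > 25 mL (ocean vessel limit, Class 8) — over the limit.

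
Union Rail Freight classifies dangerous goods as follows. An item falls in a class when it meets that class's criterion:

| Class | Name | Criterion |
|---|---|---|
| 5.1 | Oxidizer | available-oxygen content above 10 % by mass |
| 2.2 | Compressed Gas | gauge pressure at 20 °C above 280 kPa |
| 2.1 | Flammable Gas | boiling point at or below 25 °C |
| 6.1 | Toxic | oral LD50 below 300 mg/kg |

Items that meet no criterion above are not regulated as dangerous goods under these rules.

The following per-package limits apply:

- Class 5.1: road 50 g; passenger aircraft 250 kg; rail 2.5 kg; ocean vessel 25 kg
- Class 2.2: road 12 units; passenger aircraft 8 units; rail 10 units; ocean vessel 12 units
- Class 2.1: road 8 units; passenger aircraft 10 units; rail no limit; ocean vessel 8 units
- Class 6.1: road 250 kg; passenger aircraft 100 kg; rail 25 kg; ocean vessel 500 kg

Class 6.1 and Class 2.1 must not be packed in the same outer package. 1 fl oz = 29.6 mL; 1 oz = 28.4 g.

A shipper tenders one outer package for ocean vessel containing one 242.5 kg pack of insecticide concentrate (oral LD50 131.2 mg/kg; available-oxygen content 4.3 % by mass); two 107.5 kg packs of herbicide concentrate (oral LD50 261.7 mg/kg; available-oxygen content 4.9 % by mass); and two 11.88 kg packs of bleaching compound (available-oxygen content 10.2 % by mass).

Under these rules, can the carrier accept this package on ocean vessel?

Yes

The insecticide concentrate has oral LD50 131.2 mg/kg, which is < 300 mg/kg, so it is Class 6.1 (Toxic).
With oral LD50 261.7 mg/kg (< 300 mg/kg), the herbicide concentrate falls in Class 6.1.
Bleaching compound: available-oxygen content 10.2 % by mass > 10 % by mass → Class 5.1 (Oxidizer).
Total Class 6.1: 242.5 kg + (two 107.5 kg packs = 215 kg) = 457.5 kg.
457.5 kg is within the ocean vessel limit of 500 kg for Class 6.1.
Class 5.1 quantity: two 11.88 kg packs = 23.76 kg.
23.76 kg ≤ 25 kg (ocean vessel limit, Class 5.1) — within limit.
The segregation rule (Class 6.1 with Class 2.1) does not apply to Class 6.1 with Class 5.1.
Every hazard class is within its ocean vessel limit and no segregation rule is violated.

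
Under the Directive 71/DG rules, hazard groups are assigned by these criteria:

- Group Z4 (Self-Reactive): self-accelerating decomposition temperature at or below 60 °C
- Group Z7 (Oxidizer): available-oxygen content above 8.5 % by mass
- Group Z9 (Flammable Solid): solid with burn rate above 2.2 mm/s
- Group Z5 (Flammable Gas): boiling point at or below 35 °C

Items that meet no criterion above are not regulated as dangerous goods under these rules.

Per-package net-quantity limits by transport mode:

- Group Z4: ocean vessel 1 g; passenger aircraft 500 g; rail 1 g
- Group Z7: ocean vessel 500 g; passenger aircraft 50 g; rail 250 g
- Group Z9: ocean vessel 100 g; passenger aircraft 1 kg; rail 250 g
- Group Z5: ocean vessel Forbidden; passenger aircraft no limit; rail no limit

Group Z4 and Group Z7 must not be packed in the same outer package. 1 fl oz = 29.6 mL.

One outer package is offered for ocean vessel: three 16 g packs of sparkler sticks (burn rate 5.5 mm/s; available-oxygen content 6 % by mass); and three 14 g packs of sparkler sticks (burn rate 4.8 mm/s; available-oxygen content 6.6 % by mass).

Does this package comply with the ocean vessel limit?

With burn rate 5.5 mm/s (> 2.2 mm/s), the sparkler sticks fall in Group Z9.
Sparkler sticks: burn rate 4.8 mm/s > 2.2 mm/s → Group Z9 (Flammable Solid).
Total Group Z9: (three 16 g packs = 48 g) + (three 14 g packs = 42 g) = 90 g.
90 g is within the ocean vessel limit of 100 g for Group Z9.

Yes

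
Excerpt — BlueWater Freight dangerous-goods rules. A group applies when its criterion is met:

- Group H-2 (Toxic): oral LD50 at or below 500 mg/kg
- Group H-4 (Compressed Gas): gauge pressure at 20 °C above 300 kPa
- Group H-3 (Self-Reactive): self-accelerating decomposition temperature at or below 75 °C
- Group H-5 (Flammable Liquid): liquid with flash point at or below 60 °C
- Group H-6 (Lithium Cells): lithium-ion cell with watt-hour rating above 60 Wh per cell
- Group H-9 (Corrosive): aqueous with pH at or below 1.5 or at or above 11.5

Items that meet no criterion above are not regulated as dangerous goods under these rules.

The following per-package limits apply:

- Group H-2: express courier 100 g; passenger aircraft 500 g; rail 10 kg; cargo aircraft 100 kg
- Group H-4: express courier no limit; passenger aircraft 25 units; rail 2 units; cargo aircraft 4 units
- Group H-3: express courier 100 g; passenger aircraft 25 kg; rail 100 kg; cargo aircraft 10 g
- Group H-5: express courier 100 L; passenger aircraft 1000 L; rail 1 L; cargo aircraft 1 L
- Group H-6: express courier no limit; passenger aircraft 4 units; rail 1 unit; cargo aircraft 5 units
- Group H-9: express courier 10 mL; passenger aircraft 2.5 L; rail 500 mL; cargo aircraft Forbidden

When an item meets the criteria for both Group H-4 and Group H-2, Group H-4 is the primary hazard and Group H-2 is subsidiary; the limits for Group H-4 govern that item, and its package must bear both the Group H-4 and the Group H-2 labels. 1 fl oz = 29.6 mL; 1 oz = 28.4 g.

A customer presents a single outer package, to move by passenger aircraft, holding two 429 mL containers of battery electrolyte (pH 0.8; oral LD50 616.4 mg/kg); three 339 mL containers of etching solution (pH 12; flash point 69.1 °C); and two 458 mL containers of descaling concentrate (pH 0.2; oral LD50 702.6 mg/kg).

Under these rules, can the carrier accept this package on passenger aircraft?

No

pH 0.8 meets the Group H-9 criterion (Corrosive), so the battery electrolyte is Group H-9.
pH 12 meets the Group H-9 criterion (Corrosive), so the etching solution is Group H-9.
pH 0.2 meets the Group H-9 criterion (Corrosive), so the descaling concentrate is Group H-9.
Total Group H-9: (two 429 mL containers = 858 mL) + (three 339 mL containers = 1.017 L) + (two 458 mL containers = 916 mL) = 2.791 L.
That exceeds the Group H-9 passenger aircraft limit of 2.5 L.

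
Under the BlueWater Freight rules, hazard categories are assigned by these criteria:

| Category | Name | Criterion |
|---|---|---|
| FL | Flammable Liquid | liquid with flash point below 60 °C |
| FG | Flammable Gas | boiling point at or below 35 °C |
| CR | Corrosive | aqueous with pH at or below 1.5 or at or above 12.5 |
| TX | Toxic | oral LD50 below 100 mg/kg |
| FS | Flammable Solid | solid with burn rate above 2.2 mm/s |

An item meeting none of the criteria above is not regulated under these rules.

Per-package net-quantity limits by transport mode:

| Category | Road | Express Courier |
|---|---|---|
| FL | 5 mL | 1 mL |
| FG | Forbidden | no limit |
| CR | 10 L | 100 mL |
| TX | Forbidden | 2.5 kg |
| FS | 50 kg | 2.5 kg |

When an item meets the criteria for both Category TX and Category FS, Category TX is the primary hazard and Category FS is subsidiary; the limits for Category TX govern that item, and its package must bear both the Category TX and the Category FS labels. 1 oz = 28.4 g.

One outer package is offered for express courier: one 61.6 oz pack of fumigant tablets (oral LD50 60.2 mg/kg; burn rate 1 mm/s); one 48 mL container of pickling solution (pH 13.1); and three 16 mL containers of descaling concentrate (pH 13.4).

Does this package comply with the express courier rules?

Oral LD50 60.2 mg/kg meets the Category TX criterion (Toxic), so the fumigant tablets are Category TX.
The pickling solution has pH 13.1, which is ≥ 12.5, so it is Category CR (Corrosive).
Descaling concentrate: pH 13.4 ≥ 12.5 → Category CR (Corrosive).
Total Category CR: 48 mL + (three 16 mL containers = 48 mL) = 96 mL.
That is within the Category CR express courier limit of 100 mL.
Category TX quantity: one 61.6 oz pack = 1749.44 g.
1749.44 g is within the express courier limit of 2.5 kg for Category TX.
Every hazard category is within its express courier limit and no segregation rule is violated.

Yes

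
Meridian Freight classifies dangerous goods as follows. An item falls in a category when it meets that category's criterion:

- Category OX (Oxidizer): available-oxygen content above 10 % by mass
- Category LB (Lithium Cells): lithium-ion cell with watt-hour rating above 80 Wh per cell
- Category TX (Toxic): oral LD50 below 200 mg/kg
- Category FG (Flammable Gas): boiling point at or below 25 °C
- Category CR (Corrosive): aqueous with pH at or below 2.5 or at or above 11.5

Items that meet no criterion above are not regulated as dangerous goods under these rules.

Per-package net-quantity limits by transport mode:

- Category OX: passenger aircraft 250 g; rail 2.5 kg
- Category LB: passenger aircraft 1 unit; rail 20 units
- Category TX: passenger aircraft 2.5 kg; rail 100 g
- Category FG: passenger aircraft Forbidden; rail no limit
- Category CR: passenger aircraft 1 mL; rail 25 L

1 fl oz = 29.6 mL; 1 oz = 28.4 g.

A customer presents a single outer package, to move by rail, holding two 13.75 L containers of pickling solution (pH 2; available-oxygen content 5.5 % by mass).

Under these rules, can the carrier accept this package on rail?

With pH 2 (≤ 2.5), the pickling solution falls in Category CR.
Category CR quantity: two 13.75 L containers = 27.5 L.
27.5 L > 25 L (rail limit, Category CR) — over the limit.

No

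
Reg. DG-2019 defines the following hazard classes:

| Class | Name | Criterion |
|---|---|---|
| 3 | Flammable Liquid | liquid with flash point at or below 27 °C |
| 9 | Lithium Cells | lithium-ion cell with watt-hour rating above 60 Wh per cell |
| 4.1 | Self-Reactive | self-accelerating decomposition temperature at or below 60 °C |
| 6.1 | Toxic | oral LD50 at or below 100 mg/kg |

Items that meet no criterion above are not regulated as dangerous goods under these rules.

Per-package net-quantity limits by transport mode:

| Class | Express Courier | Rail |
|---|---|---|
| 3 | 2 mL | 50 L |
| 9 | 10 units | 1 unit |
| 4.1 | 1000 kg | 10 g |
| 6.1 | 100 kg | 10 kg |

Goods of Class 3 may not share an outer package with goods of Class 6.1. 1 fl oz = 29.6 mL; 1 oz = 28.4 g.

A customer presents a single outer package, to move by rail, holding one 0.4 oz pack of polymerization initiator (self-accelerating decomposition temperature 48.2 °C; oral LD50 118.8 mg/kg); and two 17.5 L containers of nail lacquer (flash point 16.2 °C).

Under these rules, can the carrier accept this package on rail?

No

With self-accelerating decomposition temperature 48.2 °C (≤ 60 °C), the polymerization initiator falls in Class 4.1.
With flash point 16.2 °C (≤ 27 °C), the nail lacquer falls in Class 3.
Class 3 quantity: two 17.5 L containers = 35 L.
That is within the Class 3 rail limit of 50 L.
Class 4.1 quantity: one 0.4 oz pack = 11.36 g.
11.36 g > 10 g (rail limit, Class 4.1) — over the limit.
The segregation rule (Class 3 with Class 6.1) does not apply to Class 3 with Class 4.1.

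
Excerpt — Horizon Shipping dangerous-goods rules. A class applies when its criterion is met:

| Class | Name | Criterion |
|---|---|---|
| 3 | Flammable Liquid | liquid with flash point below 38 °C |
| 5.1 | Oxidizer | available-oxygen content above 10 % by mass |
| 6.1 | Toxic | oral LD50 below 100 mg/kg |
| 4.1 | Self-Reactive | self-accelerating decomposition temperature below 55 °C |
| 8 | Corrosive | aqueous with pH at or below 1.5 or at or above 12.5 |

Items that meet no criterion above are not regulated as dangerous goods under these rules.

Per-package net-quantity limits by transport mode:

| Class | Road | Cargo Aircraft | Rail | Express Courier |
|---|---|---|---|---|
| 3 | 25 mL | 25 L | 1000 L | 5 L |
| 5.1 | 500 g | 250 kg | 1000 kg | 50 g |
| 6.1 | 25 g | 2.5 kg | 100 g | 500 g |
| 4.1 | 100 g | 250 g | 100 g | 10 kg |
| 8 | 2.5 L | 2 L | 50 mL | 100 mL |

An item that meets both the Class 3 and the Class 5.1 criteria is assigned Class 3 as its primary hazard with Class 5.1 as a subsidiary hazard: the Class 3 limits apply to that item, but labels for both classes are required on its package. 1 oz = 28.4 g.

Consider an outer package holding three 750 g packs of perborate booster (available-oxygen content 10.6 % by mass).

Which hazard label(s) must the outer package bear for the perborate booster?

Class 5.1

The perborate booster has available-oxygen content 10.6 % by mass, which is > 10 % by mass, so it is Class 5.1 (Oxidizer).
Only the Class 5.1 label is required.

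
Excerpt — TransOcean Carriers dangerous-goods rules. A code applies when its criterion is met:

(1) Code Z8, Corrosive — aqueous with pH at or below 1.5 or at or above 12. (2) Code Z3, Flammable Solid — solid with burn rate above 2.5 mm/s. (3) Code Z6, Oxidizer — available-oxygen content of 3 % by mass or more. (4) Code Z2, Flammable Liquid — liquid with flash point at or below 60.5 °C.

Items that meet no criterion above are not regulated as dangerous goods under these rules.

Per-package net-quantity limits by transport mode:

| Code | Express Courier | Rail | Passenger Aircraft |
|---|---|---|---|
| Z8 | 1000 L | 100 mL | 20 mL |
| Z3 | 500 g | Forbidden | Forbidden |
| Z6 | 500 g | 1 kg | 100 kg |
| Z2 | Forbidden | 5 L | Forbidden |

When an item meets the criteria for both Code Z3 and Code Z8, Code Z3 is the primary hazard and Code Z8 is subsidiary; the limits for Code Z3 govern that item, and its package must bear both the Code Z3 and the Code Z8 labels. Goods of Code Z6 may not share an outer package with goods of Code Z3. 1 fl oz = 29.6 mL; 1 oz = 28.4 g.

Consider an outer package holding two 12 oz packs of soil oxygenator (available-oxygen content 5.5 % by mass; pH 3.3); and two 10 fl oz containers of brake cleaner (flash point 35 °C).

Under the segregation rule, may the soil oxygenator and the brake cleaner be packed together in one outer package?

The soil oxygenator has available-oxygen content 5.5 % by mass, which is ≥ 3 % by mass, so it is Code Z6 (Oxidizer).
Brake cleaner: flash point 35 °C ≤ 60.5 °C → Code Z2 (Flammable Liquid).
No segregation rule bars Code Z6 with Code Z2.

Yes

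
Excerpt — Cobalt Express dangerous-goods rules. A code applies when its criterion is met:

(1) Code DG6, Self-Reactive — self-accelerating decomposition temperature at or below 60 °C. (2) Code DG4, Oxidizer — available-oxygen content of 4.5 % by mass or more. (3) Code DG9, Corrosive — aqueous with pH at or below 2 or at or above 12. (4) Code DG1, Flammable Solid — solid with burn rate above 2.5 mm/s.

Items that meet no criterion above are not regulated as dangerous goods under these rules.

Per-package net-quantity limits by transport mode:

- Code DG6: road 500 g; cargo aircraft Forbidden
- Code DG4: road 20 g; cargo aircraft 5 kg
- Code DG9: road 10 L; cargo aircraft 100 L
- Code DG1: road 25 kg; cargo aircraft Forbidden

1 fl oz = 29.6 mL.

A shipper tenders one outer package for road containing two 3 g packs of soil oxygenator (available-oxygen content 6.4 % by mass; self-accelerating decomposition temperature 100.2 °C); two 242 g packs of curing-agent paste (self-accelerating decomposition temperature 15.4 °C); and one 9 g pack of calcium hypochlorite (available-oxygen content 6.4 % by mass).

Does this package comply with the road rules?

Yes

With available-oxygen content 6.4 % by mass (≥ 4.5 % by mass), the soil oxygenator falls in Code DG4.
Self-accelerating decomposition temperature 15.4 °C meets the Code DG6 criterion (Self-Reactive), so the curing-agent paste is Code DG6.
Available-oxygen content 6.4 % by mass meets the Code DG4 criterion (Oxidizer), so the calcium hypochlorite is Code DG4.
Total Code DG4: (two 3 g packs = 6 g) + 9 g = 15 g.
That is within the Code DG4 road limit of 20 g.
Code DG6 quantity: two 242 g packs = 484 g.
484 g ≤ 500 g (road limit, Code DG6) — within limit.
Every hazard code is within its road limit and no segregation rule is violated.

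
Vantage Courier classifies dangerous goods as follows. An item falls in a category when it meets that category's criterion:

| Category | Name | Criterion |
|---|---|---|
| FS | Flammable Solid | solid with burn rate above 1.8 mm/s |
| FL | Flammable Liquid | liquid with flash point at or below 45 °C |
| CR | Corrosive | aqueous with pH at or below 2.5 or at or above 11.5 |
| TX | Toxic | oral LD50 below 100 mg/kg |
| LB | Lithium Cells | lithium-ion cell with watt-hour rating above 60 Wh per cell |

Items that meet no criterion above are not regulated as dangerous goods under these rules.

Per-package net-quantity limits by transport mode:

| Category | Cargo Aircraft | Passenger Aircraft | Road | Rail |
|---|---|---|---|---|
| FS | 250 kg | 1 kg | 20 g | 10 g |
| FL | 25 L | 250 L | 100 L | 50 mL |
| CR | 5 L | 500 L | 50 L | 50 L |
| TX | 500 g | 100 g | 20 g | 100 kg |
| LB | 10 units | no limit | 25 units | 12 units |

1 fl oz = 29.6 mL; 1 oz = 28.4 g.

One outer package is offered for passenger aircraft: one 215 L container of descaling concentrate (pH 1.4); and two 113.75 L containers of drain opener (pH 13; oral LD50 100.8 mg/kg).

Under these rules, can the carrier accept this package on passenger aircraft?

Yes

The descaling concentrate has pH 1.4, which is ≤ 2.5, so it is Category CR (Corrosive).
With pH 13 (≥ 11.5), the drain opener falls in Category CR.
Total Category CR: 215 L + (two 113.75 L containers = 227.5 L) = 442.5 L.
That is within the Category CR passenger aircraft limit of 500 L.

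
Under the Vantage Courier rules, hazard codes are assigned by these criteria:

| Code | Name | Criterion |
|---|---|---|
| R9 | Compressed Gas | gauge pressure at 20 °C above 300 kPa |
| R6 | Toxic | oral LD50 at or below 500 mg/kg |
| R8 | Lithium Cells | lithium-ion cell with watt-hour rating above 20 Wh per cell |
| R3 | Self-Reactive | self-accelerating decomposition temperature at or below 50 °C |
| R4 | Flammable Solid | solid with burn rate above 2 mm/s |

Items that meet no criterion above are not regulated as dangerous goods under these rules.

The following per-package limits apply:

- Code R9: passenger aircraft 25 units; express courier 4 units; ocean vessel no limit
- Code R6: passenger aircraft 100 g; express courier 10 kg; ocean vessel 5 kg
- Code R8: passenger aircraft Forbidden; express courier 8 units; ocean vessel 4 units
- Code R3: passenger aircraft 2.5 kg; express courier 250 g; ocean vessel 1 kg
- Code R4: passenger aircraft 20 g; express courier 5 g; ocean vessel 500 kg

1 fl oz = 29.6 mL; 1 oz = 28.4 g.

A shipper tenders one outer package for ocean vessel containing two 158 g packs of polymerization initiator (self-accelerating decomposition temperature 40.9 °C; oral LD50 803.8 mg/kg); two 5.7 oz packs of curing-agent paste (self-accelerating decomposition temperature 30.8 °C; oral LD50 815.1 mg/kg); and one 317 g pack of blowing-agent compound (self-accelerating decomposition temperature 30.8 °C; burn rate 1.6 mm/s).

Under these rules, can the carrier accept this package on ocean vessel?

Self-accelerating decomposition temperature 40.9 °C meets the Code R3 criterion (Self-Reactive), so the polymerization initiator is Code R3.
Self-accelerating decomposition temperature 30.8 °C meets the Code R3 criterion (Self-Reactive), so the curing-agent paste is Code R3.
The blowing-agent compound has self-accelerating decomposition temperature 30.8 °C, which is ≤ 50 °C, so it is Code R3 (Self-Reactive).
Code R3 net quantity: (two 158 g packs = 316 g) + (two 5.7 oz packs = 323.76 g) + 317 g = 956.76 g.
That is within the Code R3 ocean vessel limit of 1 kg.

Yes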